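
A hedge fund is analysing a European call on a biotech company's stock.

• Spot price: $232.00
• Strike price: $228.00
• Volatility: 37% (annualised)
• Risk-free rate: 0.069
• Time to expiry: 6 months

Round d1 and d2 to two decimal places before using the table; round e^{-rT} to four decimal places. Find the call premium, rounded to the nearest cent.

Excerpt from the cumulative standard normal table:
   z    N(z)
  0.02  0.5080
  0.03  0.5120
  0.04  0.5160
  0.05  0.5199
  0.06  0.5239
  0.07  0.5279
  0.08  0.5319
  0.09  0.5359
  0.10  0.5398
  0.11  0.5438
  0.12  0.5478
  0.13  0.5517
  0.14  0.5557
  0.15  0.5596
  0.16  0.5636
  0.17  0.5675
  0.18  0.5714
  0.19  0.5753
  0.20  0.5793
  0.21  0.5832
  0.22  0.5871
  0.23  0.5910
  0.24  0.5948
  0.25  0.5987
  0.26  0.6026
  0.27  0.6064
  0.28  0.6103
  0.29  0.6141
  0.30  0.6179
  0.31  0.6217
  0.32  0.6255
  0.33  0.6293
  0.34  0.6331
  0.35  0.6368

$29.72

σ√T = 0.37 × 0.7071 = 0.2616
d₁ = [ln(232/228) + (0.069 + 0.37²/2)·0.5] / 0.2616 = [0.0174 + 0.0687] / 0.2616 = 0.3292 → 0.33
d₂ = d₁ − σ√T = 0.3292 − 0.2616 = 0.0675 → 0.07
e^(−rT) = e^(−0.069·0.5) = 0.9661
C = 232·N(0.33) − 228·0.9661·N(0.07) = 232·0.6293 − 228·0.9661·0.5279 = 145.9976 − 116.2810 = 29.7166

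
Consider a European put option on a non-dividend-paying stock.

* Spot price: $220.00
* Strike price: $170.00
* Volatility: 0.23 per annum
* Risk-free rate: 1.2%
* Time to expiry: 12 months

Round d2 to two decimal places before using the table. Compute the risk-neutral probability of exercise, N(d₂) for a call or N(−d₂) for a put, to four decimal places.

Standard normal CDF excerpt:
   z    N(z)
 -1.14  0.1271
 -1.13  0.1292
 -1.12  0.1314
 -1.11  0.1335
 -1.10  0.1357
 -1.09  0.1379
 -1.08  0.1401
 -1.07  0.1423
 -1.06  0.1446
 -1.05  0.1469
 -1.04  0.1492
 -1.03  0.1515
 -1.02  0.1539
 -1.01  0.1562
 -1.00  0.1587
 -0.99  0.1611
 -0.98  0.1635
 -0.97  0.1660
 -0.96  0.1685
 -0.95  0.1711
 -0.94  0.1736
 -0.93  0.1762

σ√T = 0.23 × 1.0000 = 0.2300
d₁ = [ln(220/170) + (0.012 + 0.23²/2)·1] / 0.2300 = [0.2578 + 0.0384] / 0.2300 = 1.2882 → 1.29
d₂ = d₁ − σ√T = 1.2882 − 0.2300 = 1.0582 → 1.06
Pr(exercise) under Q = N(−d₂) = N(-1.06) = 0.1446

0.1446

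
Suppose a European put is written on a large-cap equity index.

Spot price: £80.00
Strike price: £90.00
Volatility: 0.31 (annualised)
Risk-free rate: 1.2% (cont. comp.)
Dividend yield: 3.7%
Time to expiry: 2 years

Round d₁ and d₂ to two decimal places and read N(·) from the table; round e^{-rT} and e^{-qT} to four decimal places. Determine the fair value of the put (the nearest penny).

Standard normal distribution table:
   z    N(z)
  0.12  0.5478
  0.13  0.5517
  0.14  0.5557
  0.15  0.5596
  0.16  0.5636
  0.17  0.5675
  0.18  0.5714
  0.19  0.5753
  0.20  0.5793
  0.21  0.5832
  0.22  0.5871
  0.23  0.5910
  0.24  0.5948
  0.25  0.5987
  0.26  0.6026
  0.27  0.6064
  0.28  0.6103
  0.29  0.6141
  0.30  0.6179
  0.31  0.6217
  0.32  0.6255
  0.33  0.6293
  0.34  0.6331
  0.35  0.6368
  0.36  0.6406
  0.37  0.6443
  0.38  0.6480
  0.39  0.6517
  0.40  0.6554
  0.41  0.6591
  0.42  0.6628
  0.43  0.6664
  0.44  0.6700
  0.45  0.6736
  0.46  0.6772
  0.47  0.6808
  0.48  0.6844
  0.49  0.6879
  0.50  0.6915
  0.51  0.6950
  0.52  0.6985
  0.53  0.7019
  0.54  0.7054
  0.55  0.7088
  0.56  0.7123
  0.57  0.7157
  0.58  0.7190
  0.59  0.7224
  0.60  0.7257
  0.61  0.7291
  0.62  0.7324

£21.89

T = 2;  σ√T = 0.4384
d₁ = [ln(80/90) + (0.012 − 0.037 + 0.31²/2)·2] / 0.4384 = [-0.1178 + 0.0461] / 0.4384 = -0.1635 → -0.16
d₂ = d₁ − σ√T = -0.1635 − 0.4384 = -0.6019 → -0.60
e^(−qT) = e^(−0.037·2) = 0.9287;  e^(−rT) = e^(−0.012·2) = 0.9763
N(−d₂) = N(0.60) = 0.7257;  N(−d₁) = N(0.16) = 0.5636
P = 90·0.9763·0.7257 − 80·0.9287·0.5636 = 63.7651 − 41.8732 = 21.8919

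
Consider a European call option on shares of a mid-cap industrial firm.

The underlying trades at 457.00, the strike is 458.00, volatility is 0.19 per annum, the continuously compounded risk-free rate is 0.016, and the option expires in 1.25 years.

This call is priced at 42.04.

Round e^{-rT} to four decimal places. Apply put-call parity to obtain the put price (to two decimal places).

33.97

e^(−rT) = e^(−0.016·1.25) = 0.9802
Put-call parity: C − P = S − K·e^(−rT) = 457 − 458·0.9802 = 457 − 448.9316 = 8.0684
P = C − (C − P) = 42.04 − (8.0684) = 33.9716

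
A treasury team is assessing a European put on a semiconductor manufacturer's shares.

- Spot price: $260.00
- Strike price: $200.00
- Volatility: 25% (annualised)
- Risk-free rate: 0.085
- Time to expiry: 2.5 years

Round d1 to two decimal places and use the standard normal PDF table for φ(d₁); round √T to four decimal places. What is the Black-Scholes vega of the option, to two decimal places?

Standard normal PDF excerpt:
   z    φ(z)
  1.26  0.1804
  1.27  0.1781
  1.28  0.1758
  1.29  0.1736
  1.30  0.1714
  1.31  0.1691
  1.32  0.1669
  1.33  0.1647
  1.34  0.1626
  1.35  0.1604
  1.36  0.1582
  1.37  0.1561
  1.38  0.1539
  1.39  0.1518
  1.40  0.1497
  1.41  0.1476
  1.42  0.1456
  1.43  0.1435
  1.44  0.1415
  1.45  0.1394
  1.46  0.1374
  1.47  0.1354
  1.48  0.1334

T = 2.5;  σ√T = 0.3953
d₁ = [ln(260/200) + (0.085 + ½·0.25²)·2.5] / (σ√T) = (0.2624 + 0.2906) / 0.3953 = 1.3990 ≈ 1.40
√T = √2.5 = 1.5811
φ(d₁) = φ(1.40) = 0.1497
vega = S·φ(d₁)·√T = 260·0.1497·1.5811 = 61.5396
(Vega is the same for a European call and put with the same parameters.)

61.54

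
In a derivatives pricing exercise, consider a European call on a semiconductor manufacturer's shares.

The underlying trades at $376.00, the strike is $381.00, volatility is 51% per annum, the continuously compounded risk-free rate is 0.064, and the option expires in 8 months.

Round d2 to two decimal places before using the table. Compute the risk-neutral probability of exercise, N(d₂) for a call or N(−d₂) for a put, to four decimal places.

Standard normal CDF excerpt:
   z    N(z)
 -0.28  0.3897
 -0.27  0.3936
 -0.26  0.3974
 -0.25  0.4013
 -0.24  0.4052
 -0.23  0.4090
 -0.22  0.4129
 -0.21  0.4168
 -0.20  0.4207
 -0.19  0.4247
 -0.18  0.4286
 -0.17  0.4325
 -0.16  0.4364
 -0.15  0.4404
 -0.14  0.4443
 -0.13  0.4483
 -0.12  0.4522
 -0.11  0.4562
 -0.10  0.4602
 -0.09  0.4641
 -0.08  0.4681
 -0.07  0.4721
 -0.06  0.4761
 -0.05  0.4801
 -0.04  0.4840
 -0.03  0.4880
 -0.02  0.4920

σ√T = 0.51 × 0.8165 = 0.4164
ln(S/K) + (r + σ²/2)T = ln(376/381) + (0.064 + 0.51²/2)·0.6667 = -0.0132 + 0.1294 = 0.1162
d₁ = 0.1162 / 0.4164 = 0.2789 → 0.28
d₂ = d₁ − σ√T = 0.2789 − 0.4164 = -0.1375 → -0.14
Pr(exercise) under Q = N(d₂) = 0.4443

0.4443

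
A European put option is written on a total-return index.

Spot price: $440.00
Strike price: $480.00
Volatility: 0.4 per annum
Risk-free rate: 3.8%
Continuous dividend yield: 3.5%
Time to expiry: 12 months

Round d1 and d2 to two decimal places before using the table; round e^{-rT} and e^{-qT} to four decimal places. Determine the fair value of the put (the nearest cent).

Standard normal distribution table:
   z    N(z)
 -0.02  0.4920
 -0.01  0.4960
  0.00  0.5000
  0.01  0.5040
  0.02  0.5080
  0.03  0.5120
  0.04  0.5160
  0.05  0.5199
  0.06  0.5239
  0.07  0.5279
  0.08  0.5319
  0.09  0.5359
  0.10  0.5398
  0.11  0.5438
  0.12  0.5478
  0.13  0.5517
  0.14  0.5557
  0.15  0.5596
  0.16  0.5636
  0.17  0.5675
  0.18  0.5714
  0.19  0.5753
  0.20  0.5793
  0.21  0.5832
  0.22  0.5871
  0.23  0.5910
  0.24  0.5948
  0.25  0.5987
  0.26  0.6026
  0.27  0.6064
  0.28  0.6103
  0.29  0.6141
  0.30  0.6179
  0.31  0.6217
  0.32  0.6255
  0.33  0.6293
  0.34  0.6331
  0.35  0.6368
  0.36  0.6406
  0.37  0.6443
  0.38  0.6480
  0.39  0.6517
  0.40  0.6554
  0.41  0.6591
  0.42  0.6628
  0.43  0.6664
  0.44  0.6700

$90.44

T = 1;  σ√T = 0.4000
d₁ = [ln(440/480) + (0.038 − 0.035 + 0.4²/2)·1] / 0.4000 = [-0.0870 + 0.0830] / 0.4000 = -0.0100 → -0.01
d₂ = d₁ − σ√T = -0.0100 − 0.4000 = -0.4100 → -0.41
exp(−qT) = exp(−0.035·1) = 0.9656;  exp(−rT) = exp(−0.038·1) = 0.9627
P = 480·0.9627·N(0.41) − 440·0.9656·N(0.01) = 480·0.9627·0.6591 − 440·0.9656·0.5040 = 304.5675 − 214.1315 = 90.4360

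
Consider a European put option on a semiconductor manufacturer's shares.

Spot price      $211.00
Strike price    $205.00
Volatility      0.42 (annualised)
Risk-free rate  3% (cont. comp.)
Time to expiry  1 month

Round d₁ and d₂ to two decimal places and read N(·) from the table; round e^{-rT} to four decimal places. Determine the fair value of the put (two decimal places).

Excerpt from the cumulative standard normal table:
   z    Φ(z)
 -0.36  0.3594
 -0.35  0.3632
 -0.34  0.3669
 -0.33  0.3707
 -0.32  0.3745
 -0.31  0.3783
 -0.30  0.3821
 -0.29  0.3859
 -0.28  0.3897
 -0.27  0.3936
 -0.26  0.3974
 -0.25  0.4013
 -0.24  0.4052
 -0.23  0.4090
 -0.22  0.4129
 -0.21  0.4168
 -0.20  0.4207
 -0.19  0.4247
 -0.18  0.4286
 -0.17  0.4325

$7.01

T = 0.08333;  σ√T = 0.1212
d₁ = [ln(211/205) + (0.03 + 0.42²/2)·0.08333] / 0.1212 = [0.0288 + 0.0098] / 0.1212 = 0.3192 ⇒ 0.32
d₂ = d₁ − σ√T = 0.3192 − 0.1212 = 0.1979 ⇒ 0.20
exp(−rT) = exp(−0.03·0.08333) = 0.9975
N(−d₂) = N(-0.20) = 0.4207;  N(−d₁) = N(-0.32) = 0.3745
P = 205·0.9975·0.4207 − 211·0.3745 = 86.0279 − 79.0195 = 7.0084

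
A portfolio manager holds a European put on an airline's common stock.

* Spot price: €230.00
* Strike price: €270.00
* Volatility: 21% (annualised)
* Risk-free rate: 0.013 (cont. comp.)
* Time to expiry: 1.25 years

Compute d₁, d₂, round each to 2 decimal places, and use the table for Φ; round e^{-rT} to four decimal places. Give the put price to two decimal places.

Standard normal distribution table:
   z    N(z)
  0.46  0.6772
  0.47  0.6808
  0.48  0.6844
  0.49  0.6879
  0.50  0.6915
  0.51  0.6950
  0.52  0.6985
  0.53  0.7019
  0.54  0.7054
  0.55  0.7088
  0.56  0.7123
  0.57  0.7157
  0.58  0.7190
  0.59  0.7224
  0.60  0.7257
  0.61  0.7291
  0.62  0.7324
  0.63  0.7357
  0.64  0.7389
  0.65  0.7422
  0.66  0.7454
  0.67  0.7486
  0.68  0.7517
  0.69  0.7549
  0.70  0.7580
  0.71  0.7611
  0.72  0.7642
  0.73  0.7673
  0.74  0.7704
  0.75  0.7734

€44.79

σ√T = 0.21·√1.25 = 0.2348
d₁ = [ln(230/270) + (0.013 + 0.21²/2)·1.25] / 0.2348 = [-0.1603 + 0.0438] / 0.2348 = -0.4963 which rounds to -0.50
d₂ = d₁ − σ√T = -0.4963 − 0.2348 = -0.7311 which rounds to -0.73
e^(−rT) = e^(−0.013·1.25) = 0.9839
N(−d₂) = N(0.73) = 0.7673;  N(−d₁) = N(0.50) = 0.6915
P = 270·0.9839·0.7673 − 230·0.6915 = 203.8355 − 159.0450 = 44.7905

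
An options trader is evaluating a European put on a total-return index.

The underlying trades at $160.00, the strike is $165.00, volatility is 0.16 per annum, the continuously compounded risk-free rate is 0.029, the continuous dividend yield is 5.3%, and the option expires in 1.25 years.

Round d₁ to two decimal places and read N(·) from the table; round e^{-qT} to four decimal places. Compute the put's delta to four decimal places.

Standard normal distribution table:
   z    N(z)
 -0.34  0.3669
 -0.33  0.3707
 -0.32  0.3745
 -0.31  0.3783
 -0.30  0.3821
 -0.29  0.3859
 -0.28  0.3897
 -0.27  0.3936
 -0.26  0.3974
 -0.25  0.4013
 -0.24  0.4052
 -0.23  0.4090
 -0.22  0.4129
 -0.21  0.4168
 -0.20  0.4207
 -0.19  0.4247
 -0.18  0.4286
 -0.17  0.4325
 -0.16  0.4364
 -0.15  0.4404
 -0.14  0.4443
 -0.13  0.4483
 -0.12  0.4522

-0.5603

T = 1.25;  σ√T = 0.1789
d₁ = [ln(160/165) + (0.029 − 0.053 + 0.16²/2)·1.25] / 0.1789 = [-0.0308 − 0.0140] / 0.1789 = -0.2503 ≈ -0.25
N(d₁) = N(-0.25) = 0.4013
Δ_put = exp(−qT)·(N(d₁) − 1) = 0.9359·(0.4013 − 1) = -0.5603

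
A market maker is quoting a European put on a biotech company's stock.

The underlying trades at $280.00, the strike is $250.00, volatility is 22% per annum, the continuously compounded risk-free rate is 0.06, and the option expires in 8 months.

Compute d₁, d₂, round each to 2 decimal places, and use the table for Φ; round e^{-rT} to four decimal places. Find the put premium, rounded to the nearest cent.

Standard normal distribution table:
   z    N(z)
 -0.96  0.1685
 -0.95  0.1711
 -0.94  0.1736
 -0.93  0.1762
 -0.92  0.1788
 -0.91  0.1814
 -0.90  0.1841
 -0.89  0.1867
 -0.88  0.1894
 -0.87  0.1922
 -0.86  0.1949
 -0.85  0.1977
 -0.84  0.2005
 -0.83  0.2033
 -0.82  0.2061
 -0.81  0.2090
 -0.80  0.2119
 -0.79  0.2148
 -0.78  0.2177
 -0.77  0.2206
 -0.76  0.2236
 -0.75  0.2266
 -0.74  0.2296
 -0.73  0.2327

σ√T = 0.22 × 0.8165 = 0.1796
d₁ = [ln(280/250) + (0.06 + 0.22²/2)·0.6667] / 0.1796 = [0.1133 + 0.0561] / 0.1796 = 0.9434 ⇒ 0.94
d₂ = d₁ − σ√T = 0.9434 − 0.1796 = 0.7638 ⇒ 0.76
e^(−rT) = e^(−0.06·0.6667) = 0.9608
N(−d₂) = N(-0.76) = 0.2236;  N(−d₁) = N(-0.94) = 0.1736
P = 250·0.9608·0.2236 − 280·0.1736 = 53.7087 − 48.6080 = 5.1007

$5.10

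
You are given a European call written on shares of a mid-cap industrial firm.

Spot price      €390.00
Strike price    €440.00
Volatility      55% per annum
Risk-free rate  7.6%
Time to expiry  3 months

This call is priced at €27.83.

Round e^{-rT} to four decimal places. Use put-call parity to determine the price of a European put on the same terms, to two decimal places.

€69.56

e^(−rT) = e^(−0.076·0.25) = 0.9812
Put-call parity: C − P = S − K·e^(−rT) = 390 − 440·0.9812 = 390 − 431.7280 = -41.7280
P = C − (C − P) = 27.83 − (-41.7280) = 69.5580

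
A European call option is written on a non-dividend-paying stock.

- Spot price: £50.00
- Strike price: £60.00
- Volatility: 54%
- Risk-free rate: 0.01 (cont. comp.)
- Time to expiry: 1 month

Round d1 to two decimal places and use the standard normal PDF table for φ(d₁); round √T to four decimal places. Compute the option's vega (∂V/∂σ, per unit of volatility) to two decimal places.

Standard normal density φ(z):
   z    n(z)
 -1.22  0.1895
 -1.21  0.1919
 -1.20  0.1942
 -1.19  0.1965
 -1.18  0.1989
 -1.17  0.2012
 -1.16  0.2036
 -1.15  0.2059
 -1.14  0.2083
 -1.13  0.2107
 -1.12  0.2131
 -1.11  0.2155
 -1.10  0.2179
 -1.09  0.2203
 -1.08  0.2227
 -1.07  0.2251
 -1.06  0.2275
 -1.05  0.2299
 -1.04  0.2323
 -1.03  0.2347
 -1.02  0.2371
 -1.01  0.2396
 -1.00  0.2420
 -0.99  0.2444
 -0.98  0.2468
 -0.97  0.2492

3.18

σ√T = 0.54 × 0.2887 = 0.1559
d₁ = [ln(50/60) + (0.01 + 0.54²/2)·0.08333] / 0.1559 = [-0.1823 + 0.0130] / 0.1559 = -1.0863 ⇒ -1.09
√T = √0.08333 = 0.2887
φ(d₁) = φ(-1.09) = 0.2203
vega = S·φ(d₁)·√T = 50·0.2203·0.2887 = 3.1800
(Call and put vega coincide under Black-Scholes.)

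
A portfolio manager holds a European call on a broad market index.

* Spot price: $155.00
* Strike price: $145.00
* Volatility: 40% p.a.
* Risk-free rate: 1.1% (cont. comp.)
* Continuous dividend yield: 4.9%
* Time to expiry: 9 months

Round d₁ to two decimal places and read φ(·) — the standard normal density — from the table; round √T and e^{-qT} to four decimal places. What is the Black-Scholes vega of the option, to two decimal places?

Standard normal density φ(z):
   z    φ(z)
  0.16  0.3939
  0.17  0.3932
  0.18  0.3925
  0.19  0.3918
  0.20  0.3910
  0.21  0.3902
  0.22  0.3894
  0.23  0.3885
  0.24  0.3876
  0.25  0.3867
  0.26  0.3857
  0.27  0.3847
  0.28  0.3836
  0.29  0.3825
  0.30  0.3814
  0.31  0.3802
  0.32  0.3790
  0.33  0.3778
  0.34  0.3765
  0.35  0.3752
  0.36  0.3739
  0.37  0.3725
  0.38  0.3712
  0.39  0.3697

49.63

σ√T = 0.4 × 0.8660 = 0.3464
ln(S/K) + (r − q + σ²/2)T = ln(155/145) + (0.011 − 0.049 + 0.4²/2)·0.75 = 0.0667 + 0.0315 = 0.0982
d₁ = 0.0982 / 0.3464 = 0.2835 → 0.28
√T = √0.75 = 0.8660
φ(d₁) = φ(0.28) = 0.3836
e^(−qT) = e^(−0.049·0.75) = 0.9639
vega = S·e^(−qT)·φ(d₁)·√T = 155·0.9639·0.3836·0.8660 = 49.6318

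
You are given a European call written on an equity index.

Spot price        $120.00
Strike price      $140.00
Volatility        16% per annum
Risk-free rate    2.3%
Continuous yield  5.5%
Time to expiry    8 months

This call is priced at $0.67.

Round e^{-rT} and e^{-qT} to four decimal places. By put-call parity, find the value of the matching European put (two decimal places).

$22.86

exp(−qT) = exp(−0.055·0.6667) = 0.9640;  exp(−rT) = exp(−0.023·0.6667) = 0.9848
Put-call parity: C − P = S·e^(−qT) − K·e^(−rT) = 120·0.9640 − 140·0.9848 = 115.6800 − 137.8720 = -22.1920
P = C − (C − P) = 0.67 − (-22.1920) = 22.8620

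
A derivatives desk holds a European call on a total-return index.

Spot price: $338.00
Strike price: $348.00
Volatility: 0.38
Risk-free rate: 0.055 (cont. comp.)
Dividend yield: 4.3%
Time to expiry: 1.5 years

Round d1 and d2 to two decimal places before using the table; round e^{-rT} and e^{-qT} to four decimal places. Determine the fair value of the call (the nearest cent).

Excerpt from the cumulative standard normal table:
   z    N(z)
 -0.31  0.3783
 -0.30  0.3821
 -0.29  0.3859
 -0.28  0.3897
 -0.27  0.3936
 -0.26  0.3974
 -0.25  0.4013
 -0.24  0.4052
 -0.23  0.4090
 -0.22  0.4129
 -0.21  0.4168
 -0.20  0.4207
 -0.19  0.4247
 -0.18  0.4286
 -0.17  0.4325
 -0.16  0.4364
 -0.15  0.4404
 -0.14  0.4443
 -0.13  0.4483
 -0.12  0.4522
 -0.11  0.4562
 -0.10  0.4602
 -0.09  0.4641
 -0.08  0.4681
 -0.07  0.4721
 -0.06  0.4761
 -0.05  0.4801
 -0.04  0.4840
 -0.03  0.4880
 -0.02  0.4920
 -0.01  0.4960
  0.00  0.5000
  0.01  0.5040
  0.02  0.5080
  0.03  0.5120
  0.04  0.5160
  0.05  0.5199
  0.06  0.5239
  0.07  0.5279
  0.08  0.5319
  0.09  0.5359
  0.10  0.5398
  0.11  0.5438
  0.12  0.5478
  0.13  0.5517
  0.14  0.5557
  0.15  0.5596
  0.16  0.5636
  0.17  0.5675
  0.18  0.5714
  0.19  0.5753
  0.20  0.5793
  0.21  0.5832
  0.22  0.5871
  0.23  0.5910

σ√T = 0.38·√1.5 = 0.4654
d₁ = [ln(338/348) + (0.055 − 0.043 + 0.38²/2)·1.5] / 0.4654 = [-0.0292 + 0.1263] / 0.4654 = 0.2087 → 0.21
d₂ = d₁ − σ√T = 0.2087 − 0.4654 = -0.2567 → -0.26
exp(−qT) = exp(−0.043·1.5) = 0.9375;  exp(−rT) = exp(−0.055·1.5) = 0.9208
N(d₁) = N(0.21) = 0.5832;  N(d₂) = N(-0.26) = 0.3974
C = 338·0.9375·0.5832 − 348·0.9208·0.3974 = 184.8015 − 127.3422 = 57.4593

$57.46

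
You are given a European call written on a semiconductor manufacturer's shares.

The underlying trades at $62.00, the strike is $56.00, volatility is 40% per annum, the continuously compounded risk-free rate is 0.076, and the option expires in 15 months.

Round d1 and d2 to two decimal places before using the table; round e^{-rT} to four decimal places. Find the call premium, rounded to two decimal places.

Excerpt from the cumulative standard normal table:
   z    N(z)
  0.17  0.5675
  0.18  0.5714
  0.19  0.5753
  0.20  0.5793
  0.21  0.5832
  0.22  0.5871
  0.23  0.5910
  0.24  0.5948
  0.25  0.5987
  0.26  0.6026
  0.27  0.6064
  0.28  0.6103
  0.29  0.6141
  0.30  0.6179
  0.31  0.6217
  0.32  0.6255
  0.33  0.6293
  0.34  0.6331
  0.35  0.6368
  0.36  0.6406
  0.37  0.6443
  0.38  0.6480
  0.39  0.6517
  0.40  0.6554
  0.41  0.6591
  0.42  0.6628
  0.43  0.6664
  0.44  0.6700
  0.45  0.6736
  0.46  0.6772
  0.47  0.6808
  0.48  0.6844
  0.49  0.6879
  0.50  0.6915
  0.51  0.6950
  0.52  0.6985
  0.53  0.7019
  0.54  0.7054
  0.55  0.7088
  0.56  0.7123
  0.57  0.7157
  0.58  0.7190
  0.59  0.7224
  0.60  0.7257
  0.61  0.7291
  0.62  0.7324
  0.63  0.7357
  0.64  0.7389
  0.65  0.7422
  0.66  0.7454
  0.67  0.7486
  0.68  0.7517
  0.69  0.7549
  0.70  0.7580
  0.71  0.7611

T = 1.25;  σ√T = 0.4472
d₁ = [ln(62/56) + (0.076 + 0.4²/2)·1.25] / 0.4472 = [0.1018 + 0.1950] / 0.4472 = 0.6636 ≈ 0.66
d₂ = d₁ − σ√T = 0.6636 − 0.4472 = 0.2164 ≈ 0.22
e^(−rT) = e^(−0.076·1.25) = 0.9094
N(d₁) = N(0.66) = 0.7454;  N(d₂) = N(0.22) = 0.5871
C = 62·0.7454 − 56·0.9094·0.5871 = 46.2148 − 29.8989 = 16.3159

$16.32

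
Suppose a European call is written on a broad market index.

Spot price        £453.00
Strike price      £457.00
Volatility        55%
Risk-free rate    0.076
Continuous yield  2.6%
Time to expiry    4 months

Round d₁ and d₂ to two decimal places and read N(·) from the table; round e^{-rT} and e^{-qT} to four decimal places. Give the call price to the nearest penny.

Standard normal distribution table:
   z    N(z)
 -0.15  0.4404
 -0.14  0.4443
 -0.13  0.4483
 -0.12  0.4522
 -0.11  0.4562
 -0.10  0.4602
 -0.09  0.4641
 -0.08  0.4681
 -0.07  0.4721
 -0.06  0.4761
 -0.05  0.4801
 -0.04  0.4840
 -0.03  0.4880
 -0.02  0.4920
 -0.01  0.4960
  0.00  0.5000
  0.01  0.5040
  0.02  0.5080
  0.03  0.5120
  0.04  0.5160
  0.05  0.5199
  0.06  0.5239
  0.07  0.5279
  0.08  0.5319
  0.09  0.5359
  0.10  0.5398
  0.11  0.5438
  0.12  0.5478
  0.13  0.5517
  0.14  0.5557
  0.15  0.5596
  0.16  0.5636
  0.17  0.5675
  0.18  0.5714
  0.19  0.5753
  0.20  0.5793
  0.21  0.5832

σ√T = 0.55 × 0.5774 = 0.3175
d₁ = [ln(453/457) + (0.076 − 0.026 + 0.55²/2)·0.3333] / 0.3175 = [-0.0088 + 0.0671] / 0.3175 = 0.1836 ≈ 0.18
d₂ = d₁ − σ√T = 0.1836 − 0.3175 = -0.1340 ≈ -0.13
e^(−qT) = e^(−0.026·0.3333) = 0.9914;  e^(−rT) = e^(−0.076·0.3333) = 0.9750
N(d₁) = N(0.18) = 0.5714;  N(d₂) = N(-0.13) = 0.4483
C = 453·0.9914·0.5714 − 457·0.9750·0.4483 = 256.6181 − 199.7513 = 56.8669

£56.87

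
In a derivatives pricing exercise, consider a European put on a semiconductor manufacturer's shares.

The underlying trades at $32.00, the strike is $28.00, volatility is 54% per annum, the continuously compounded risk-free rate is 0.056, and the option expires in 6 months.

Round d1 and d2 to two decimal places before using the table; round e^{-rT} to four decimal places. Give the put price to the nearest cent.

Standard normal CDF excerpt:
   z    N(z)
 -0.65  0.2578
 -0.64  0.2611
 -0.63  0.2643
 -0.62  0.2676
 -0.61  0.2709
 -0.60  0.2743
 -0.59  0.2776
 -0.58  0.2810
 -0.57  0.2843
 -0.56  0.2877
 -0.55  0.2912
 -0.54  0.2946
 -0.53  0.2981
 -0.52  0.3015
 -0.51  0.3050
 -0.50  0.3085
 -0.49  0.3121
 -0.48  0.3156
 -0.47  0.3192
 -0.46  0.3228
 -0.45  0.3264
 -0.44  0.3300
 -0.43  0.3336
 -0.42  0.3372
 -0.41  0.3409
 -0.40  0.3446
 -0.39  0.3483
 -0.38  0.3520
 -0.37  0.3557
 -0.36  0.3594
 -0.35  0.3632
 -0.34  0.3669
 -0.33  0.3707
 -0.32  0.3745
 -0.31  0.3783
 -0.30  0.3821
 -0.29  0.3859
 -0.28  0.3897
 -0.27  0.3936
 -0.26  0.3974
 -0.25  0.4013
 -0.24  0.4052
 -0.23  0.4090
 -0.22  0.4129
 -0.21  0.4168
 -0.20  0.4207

$2.47

σ√T = 0.54 × 0.7071 = 0.3818
d₁ = [ln(32/28) + (0.056 + 0.54²/2)·0.5] / 0.3818 = [0.1335 + 0.1009] / 0.3818 = 0.6140 ≈ 0.61
d₂ = d₁ − σ√T = 0.6140 − 0.3818 = 0.2321 ≈ 0.23
exp(−rT) = exp(−0.056·0.5) = 0.9724
N(−d₂) = N(-0.23) = 0.4090;  N(−d₁) = N(-0.61) = 0.2709
P = 28·0.9724·0.4090 − 32·0.2709 = 11.1359 − 8.6688 = 2.4671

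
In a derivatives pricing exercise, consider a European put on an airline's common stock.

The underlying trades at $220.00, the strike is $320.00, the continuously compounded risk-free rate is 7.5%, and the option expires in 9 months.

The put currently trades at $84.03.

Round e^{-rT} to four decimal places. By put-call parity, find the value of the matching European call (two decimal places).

e^(−rT) = e^(−0.075·0.75) = 0.9453
Put-call parity: C − P = S − K·e^(−rT) = 220 − 320·0.9453 = 220 − 302.4960 = -82.4960
C = P + (C − P) = 84.03 + (-82.4960) = 1.5340

$1.53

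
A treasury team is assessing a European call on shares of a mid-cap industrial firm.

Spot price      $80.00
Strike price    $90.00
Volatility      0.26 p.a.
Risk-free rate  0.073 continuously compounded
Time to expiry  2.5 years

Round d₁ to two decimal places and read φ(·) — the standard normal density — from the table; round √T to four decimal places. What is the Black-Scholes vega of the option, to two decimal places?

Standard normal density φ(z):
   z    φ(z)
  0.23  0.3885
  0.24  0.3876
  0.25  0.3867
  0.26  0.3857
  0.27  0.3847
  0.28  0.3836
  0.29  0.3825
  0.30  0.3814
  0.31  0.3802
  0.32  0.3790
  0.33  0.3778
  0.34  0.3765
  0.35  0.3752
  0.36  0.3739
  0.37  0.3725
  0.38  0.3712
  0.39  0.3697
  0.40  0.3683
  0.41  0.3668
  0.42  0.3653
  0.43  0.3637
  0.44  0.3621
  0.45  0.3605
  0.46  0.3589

47.29

σ√T = 0.26·√2.5 = 0.4111
d₁ = [ln(80/90) + (0.073 + 0.26²/2)·2.5] / 0.4111 = [-0.1178 + 0.2670] / 0.4111 = 0.3630 ≈ 0.36
√T = √2.5 = 1.5811
φ(d₁) = φ(0.36) = 0.3739
vega = S·φ(d₁)·√T = 80·0.3739·1.5811 = 47.2939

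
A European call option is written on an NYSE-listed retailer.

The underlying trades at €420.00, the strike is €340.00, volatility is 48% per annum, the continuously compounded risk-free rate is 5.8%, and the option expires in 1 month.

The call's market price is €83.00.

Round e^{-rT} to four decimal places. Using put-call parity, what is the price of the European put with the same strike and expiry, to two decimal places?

exp(−rT) = exp(−0.058·0.08333) = 0.9952
Put-call parity: C − P = S − K·e^(−rT) = 420 − 340·0.9952 = 420 − 338.3680 = 81.6320
P = C − (C − P) = 83.00 − (81.6320) = 1.3680

€1.37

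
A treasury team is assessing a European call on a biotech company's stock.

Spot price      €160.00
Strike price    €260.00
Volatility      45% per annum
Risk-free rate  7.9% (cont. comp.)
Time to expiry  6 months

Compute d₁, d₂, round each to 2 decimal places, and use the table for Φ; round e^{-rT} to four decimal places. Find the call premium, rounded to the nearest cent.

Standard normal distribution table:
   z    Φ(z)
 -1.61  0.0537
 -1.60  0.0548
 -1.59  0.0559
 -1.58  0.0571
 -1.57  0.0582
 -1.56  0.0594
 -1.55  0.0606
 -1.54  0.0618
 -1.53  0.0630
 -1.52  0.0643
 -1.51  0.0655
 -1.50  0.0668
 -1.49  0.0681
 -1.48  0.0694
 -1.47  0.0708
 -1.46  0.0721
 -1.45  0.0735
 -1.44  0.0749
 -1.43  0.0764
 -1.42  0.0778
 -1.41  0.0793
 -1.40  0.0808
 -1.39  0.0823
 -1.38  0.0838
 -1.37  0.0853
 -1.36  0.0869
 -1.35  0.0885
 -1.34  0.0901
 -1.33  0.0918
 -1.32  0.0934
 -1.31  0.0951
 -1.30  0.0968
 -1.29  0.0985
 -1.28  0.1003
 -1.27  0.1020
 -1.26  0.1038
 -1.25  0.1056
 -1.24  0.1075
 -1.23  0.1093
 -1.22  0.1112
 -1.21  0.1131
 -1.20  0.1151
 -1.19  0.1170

σ√T = 0.45·√0.5 = 0.3182
ln(S/K) + (r + σ²/2)T = ln(160/260) + (0.079 + 0.45²/2)·0.5 = -0.4855 + 0.0901 = -0.3954
d₁ = -0.3954 / 0.3182 = -1.2426 → -1.24
d₂ = d₁ − σ√T = -1.2426 − 0.3182 = -1.5608 → -1.56
exp(−rT) = exp(−0.079·0.5) = 0.9613
C = 160·N(-1.24) − 260·0.9613·N(-1.56) = 160·0.1075 − 260·0.9613·0.0594 = 17.2000 − 14.8463 = 2.3537

€2.35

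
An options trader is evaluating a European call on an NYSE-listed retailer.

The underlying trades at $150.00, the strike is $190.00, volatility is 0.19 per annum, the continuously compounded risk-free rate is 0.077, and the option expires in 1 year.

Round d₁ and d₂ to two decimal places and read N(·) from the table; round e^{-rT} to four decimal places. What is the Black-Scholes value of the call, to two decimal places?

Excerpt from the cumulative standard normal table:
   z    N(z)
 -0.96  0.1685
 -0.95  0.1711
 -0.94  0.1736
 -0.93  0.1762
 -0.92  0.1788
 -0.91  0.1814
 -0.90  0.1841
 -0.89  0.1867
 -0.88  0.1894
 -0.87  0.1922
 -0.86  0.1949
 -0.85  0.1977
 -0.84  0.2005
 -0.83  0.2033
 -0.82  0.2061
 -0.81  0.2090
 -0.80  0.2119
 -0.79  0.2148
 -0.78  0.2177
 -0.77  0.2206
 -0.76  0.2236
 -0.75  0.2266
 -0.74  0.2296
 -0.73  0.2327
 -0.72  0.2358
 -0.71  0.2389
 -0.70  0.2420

$3.44

σ√T = 0.19 × 1.0000 = 0.1900
ln(S/K) + (r + σ²/2)T = ln(150/190) + (0.077 + 0.19²/2)·1 = -0.2364 + 0.0950 = -0.1413
d₁ = -0.1413 / 0.1900 = -0.7439 → -0.74
d₂ = d₁ − σ√T = -0.7439 − 0.1900 = -0.9339 → -0.93
e^(−rT) = e^(−0.077·1) = 0.9259
N(d₁) = N(-0.74) = 0.2296;  N(d₂) = N(-0.93) = 0.1762
C = 150·0.2296 − 190·0.9259·0.1762 = 34.4400 − 30.9973 = 3.4427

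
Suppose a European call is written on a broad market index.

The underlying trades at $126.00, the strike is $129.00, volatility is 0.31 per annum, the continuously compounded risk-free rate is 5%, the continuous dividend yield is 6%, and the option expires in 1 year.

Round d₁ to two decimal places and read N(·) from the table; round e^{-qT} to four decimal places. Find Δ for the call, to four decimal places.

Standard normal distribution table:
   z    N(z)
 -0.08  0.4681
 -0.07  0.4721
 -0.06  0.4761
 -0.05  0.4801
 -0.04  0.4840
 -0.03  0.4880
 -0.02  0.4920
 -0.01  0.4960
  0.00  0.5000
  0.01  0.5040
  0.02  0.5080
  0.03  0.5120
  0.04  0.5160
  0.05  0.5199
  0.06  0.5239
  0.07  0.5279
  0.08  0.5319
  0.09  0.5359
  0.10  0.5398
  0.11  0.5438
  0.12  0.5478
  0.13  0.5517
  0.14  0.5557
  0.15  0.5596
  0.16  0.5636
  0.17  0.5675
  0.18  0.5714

T = 1;  σ√T = 0.3100
d₁ = [ln(126/129) + (0.05 − 0.06 + 0.31²/2)·1] / 0.3100 = [-0.0235 + 0.0381] / 0.3100 = 0.0468 → 0.05
N(d₁) = N(0.05) = 0.5199
Δ_call = exp(−qT)·N(d₁) = 0.9418·0.5199 = 0.4896

0.4896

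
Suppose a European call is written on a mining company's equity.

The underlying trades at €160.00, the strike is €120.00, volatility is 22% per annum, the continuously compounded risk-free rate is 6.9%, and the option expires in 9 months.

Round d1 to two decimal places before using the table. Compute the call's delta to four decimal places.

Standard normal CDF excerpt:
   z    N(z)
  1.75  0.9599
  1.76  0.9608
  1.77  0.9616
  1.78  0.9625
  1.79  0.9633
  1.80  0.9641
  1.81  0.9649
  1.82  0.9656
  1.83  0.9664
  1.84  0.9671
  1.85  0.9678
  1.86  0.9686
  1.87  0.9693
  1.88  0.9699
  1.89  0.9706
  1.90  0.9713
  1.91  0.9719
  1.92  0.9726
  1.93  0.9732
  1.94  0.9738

σ√T = 0.22·√0.75 = 0.1905
d₁ = [ln(160/120) + (0.069 + ½·0.22²)·0.75] / (σ√T) = (0.2877 + 0.0699) / 0.1905 = 1.8768 → 1.88
N(d₁) = N(1.88) = 0.9699
Δ_call = N(d₁) = 0.9699

0.9699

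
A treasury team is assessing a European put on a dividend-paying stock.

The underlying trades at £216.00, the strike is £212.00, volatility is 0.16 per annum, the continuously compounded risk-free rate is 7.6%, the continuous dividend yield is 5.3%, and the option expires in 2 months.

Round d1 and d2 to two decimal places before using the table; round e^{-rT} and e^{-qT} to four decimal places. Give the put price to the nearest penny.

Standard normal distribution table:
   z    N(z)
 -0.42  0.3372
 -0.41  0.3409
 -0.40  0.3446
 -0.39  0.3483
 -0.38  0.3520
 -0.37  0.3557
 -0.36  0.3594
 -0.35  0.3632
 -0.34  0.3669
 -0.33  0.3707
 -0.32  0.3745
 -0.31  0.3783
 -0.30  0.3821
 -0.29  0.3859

T = 0.1667;  σ√T = 0.0653
ln(S/K) + (r − q + σ²/2)T = ln(216/212) + (0.076 − 0.053 + 0.16²/2)·0.1667 = 0.0187 + 0.0060 = 0.0247
d₁ = 0.0247 / 0.0653 = 0.3775 which rounds to 0.38
d₂ = d₁ − σ√T = 0.3775 − 0.0653 = 0.3122 which rounds to 0.31
exp(−qT) = exp(−0.053·0.1667) = 0.9912;  exp(−rT) = exp(−0.076·0.1667) = 0.9874
P = 212·0.9874·N(-0.31) − 216·0.9912·N(-0.38) = 212·0.9874·0.3783 − 216·0.9912·0.3520 = 79.1891 − 75.3629 = 3.8262

£3.83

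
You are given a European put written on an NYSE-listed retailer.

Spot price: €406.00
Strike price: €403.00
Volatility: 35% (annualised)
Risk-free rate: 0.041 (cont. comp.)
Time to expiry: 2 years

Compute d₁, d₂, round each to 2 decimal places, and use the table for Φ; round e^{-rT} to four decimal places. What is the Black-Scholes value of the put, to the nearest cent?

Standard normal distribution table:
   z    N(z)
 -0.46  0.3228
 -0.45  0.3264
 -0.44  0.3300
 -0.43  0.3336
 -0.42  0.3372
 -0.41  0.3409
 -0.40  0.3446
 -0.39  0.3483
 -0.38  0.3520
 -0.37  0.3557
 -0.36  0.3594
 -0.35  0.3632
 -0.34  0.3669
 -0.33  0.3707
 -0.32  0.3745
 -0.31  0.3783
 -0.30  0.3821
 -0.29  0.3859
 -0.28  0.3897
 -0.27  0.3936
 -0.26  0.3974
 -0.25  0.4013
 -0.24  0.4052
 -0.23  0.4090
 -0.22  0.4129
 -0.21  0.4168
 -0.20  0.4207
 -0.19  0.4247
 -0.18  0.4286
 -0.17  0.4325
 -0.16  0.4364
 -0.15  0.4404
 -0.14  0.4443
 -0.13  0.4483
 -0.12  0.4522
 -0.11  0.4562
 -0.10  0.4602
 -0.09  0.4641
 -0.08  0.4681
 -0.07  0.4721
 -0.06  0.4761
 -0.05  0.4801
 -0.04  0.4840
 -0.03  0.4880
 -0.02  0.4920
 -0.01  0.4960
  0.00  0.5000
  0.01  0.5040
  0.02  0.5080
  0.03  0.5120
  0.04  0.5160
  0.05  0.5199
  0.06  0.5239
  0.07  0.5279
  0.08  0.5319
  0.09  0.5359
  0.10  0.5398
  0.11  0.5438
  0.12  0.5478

€60.56

σ√T = 0.35·√2 = 0.4950
ln(S/K) + (r + σ²/2)T = ln(406/403) + (0.041 + 0.35²/2)·2 = 0.0074 + 0.2045 = 0.2119
d₁ = 0.2119 / 0.4950 = 0.4281 ≈ 0.43
d₂ = d₁ − σ√T = 0.4281 − 0.4950 = -0.0668 ≈ -0.07
e^(−rT) = e^(−0.041·2) = 0.9213
N(−d₂) = N(0.07) = 0.5279;  N(−d₁) = N(-0.43) = 0.3336
P = 403·0.9213·0.5279 − 406·0.3336 = 196.0008 − 135.4416 = 60.5592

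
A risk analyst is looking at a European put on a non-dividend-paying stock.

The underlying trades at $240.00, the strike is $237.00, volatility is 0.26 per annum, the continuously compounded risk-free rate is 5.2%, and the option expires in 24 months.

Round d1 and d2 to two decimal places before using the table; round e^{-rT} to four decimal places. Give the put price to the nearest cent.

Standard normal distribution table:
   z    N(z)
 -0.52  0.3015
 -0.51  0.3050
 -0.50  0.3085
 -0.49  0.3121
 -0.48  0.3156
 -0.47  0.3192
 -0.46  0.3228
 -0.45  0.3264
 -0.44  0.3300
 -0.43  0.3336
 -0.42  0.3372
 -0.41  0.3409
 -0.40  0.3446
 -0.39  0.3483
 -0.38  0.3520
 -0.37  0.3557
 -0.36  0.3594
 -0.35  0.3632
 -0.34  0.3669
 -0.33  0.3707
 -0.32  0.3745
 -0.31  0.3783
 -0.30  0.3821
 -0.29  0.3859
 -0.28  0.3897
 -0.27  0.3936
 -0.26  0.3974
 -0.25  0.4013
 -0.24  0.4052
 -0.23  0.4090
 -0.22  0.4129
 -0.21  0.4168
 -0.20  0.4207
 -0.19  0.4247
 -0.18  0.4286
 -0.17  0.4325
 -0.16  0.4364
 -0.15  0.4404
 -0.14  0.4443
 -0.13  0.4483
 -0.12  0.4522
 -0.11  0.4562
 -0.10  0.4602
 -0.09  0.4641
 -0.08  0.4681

$21.71

σ√T = 0.26 × 1.4142 = 0.3677
d₁ = [ln(240/237) + (0.052 + 0.26²/2)·2] / 0.3677 = [0.0126 + 0.1716] / 0.3677 = 0.5009 which rounds to 0.50
d₂ = d₁ − σ√T = 0.5009 − 0.3677 = 0.1332 which rounds to 0.13
e^(−rT) = e^(−0.052·2) = 0.9012
N(−d₂) = N(-0.13) = 0.4483;  N(−d₁) = N(-0.50) = 0.3085
P = 237·0.9012·0.4483 − 240·0.3085 = 95.7499 − 74.0400 = 21.7099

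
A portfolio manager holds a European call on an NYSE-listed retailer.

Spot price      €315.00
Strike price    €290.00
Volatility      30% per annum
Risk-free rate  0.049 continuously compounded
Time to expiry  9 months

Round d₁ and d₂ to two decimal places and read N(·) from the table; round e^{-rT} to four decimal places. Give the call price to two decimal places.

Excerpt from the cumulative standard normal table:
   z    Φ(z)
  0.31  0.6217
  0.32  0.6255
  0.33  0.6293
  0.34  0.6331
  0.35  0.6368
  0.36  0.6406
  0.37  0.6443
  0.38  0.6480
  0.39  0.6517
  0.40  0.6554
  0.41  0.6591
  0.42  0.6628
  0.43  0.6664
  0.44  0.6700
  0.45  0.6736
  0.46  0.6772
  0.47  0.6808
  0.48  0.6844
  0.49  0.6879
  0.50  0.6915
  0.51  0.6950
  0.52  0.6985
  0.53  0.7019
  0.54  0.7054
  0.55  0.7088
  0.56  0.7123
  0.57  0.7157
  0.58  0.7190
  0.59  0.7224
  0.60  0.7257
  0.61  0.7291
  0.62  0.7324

T = 0.75;  σ√T = 0.2598
d₁ = [ln(315/290) + (0.049 + 0.3²/2)·0.75] / 0.2598 = [0.0827 + 0.0705] / 0.2598 = 0.5896 ⇒ 0.59
d₂ = d₁ − σ√T = 0.5896 − 0.2598 = 0.3298 ⇒ 0.33
exp(−rT) = exp(−0.049·0.75) = 0.9639
N(d₁) = N(0.59) = 0.7224;  N(d₂) = N(0.33) = 0.6293
C = 315·0.7224 − 290·0.9639·0.6293 = 227.5560 − 175.9089 = 51.6471

€51.65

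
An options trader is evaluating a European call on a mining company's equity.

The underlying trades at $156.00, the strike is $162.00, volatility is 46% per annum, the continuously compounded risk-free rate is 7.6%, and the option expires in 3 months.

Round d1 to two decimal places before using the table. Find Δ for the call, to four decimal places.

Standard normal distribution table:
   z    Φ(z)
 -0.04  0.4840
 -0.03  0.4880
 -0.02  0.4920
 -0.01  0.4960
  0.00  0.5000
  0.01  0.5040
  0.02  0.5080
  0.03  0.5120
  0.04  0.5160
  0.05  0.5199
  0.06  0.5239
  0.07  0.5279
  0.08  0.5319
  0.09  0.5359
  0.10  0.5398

0.5120

σ√T = 0.46·√0.25 = 0.2300
d₁ = [ln(156/162) + (0.076 + 0.46²/2)·0.25] / 0.2300 = [-0.0377 + 0.0455] / 0.2300 = 0.0335 which rounds to 0.03
N(d₁) = N(0.03) = 0.5120
Δ_call = N(d₁) = 0.5120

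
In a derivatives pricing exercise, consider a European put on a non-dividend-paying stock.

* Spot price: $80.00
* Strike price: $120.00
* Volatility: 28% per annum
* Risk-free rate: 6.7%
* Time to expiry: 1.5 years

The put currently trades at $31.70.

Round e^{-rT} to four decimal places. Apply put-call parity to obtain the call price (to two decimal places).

exp(−rT) = exp(−0.067·1.5) = 0.9044
Put-call parity: C − P = S − K·e^(−rT) = 80 − 120·0.9044 = 80 − 108.5280 = -28.5280
C = P + (C − P) = 31.70 + (-28.5280) = 3.1720

$3.17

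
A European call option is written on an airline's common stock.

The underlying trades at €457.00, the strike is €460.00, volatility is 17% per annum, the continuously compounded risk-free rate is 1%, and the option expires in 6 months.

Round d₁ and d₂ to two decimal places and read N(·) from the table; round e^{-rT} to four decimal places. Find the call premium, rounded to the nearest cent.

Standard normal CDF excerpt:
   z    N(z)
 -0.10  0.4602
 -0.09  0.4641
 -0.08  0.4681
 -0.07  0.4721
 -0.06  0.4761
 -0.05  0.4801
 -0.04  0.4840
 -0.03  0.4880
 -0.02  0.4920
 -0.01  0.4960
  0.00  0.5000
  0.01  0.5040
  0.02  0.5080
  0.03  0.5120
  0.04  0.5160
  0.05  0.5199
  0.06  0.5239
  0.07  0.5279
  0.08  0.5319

€21.51

σ√T = 0.17 × 0.7071 = 0.1202
ln(S/K) + (r + σ²/2)T = ln(457/460) + (0.01 + 0.17²/2)·0.5 = -0.0065 + 0.0122 = 0.0057
d₁ = 0.0057 / 0.1202 = 0.0473 which rounds to 0.05
d₂ = d₁ − σ√T = 0.0473 − 0.1202 = -0.0729 which rounds to -0.07
e^(−rT) = e^(−0.01·0.5) = 0.9950
N(d₁) = N(0.05) = 0.5199;  N(d₂) = N(-0.07) = 0.4721
C = 457·0.5199 − 460·0.9950·0.4721 = 237.5943 − 216.0802 = 21.5141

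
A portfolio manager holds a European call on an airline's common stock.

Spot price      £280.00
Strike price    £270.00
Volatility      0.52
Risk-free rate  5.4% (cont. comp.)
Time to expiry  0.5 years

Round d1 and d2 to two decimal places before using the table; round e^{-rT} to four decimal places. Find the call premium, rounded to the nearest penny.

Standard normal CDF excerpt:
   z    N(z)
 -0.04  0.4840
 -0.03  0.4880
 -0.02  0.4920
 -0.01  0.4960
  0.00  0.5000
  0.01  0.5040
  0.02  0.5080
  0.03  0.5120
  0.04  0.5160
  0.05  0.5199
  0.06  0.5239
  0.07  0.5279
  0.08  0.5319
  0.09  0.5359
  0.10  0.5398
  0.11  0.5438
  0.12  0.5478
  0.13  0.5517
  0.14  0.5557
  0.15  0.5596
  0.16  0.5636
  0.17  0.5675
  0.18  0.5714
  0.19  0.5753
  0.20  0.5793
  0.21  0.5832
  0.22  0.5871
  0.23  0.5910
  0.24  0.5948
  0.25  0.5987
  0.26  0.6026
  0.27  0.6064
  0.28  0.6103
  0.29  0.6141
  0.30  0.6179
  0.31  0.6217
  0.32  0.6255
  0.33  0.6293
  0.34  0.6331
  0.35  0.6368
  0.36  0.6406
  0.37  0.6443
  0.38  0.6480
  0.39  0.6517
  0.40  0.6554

σ√T = 0.52 × 0.7071 = 0.3677
d₁ = [ln(280/270) + (0.054 + ½·0.52²)·0.5] / (σ√T) = (0.0364 + 0.0946) / 0.3677 = 0.3562 ⇒ 0.36
d₂ = 0.3562 − 0.3677 = -0.0115 ⇒ -0.01
e^(−rT) = e^(−0.054·0.5) = 0.9734
C = 280·N(0.36) − 270·0.9734·N(-0.01) = 280·0.6406 − 270·0.9734·0.4960 = 179.3680 − 130.3577 = 49.0103

£49.01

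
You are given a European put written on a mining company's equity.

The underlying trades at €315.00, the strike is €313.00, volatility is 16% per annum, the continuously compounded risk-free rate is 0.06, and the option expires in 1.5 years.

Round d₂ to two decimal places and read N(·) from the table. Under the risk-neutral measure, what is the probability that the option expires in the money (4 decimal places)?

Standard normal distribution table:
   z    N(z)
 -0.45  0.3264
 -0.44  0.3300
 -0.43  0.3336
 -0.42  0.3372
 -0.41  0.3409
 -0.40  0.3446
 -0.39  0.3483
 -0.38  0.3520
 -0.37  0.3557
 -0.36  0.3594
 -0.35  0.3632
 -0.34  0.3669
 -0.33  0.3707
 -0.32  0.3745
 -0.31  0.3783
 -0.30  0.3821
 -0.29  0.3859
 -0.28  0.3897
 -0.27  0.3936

σ√T = 0.16·√1.5 = 0.1960
d₁ = [ln(315/313) + (0.06 + 0.16²/2)·1.5] / 0.1960 = [0.0064 + 0.1092] / 0.1960 = 0.5898 ≈ 0.59
d₂ = d₁ − σ√T = 0.5898 − 0.1960 = 0.3938 ≈ 0.39
Pr(exercise) under Q = N(−d₂) = N(-0.39) = 0.3483

0.3483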